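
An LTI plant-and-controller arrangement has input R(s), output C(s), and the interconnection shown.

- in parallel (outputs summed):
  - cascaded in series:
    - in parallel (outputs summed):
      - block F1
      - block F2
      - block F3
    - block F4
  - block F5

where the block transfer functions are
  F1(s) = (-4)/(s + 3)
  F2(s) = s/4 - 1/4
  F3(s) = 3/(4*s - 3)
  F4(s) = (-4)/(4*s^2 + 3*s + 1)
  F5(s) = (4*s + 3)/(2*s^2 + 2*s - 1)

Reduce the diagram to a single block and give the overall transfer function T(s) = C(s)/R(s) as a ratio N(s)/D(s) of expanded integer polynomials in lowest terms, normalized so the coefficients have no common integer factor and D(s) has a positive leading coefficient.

[1] sum the parallel branches F1, F2, F3; result (4*s^3 + 5*s^2 - 70*s + 93)/(16*s^2 + 36*s - 36)
[2] combine (F1+F2+F3), F4 in series; result (-4*s^3 - 5*s^2 + 70*s - 93)/(16*s^4 + 48*s^3 - 5*s^2 - 18*s - 9)
[3] reduce the parallel group ((F1+F2+F3)*F4), F5; the result is T(s) itself (integer coefficients, no common factor, positive leading denominator coefficient)

Hence the answer: (56*s^5 + 222*s^4 + 258*s^3 - 128*s^2 - 346*s + 66)/(32*s^6 + 128*s^5 + 70*s^4 - 94*s^3 - 49*s^2 + 9)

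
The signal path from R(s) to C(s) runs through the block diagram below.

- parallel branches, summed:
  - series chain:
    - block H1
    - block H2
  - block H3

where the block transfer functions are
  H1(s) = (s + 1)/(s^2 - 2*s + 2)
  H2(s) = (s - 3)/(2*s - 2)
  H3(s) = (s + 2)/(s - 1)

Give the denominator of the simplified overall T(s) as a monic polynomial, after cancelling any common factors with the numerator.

Answer: s^3 - 3*s^2 + 4*s - 2

Working:
(1) reduce the series chain H1, H2 -> (s^2 - 2*s - 3)/(2*s^3 - 6*s^2 + 8*s - 4)
(2) add (H1*H2), H3 (parallel) -> (2*s^3 + s^2 - 6*s + 5)/(2*s^3 - 6*s^2 + 8*s - 4)
Step 2 gives the fully reduced T(s), with no common factor left to cancel. The denominator's leading coefficient is 2, so divide each of its coefficients by 2 to get the monic form.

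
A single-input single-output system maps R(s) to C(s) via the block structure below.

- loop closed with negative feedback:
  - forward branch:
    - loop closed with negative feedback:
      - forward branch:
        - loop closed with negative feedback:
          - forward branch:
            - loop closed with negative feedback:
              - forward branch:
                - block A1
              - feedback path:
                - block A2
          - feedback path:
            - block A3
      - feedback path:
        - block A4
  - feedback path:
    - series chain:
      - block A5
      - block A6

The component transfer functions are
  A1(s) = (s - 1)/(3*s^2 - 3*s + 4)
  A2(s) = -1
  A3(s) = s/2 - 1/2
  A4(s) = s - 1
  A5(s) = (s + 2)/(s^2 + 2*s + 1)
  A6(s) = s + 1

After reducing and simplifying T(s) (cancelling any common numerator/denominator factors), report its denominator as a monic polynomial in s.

The answer is s^3 - s^2/3 + s/9 + 1.

Reasoning:
(1) close the feedback loop around A1, A2 = (s - 1)/(3*s^2 - 4*s + 5)
(2) apply the feedback formula to [A1/(1+A1*A2)], A3 = (2*s - 2)/(7*s^2 - 10*s + 11)
(3) feedback reduction of [[A1/(1+A1*A2)]/(1+[A1/(1+A1*A2)]*A3)], A4 = (2*s - 2)/(9*s^2 - 14*s + 13)
(4) series reduction of A5, A6 = (s + 2)/(s + 1)
(5) apply the feedback formula to [[[A1/(1+A1*A2)]/(1+[A1/(1+A1*A2)]*A3)]/(1+[[A1/(1+A1*A2)]/(1+[A1/(1+A1*A2)]*A3)]*A4)], (A5*A6) = (2*s^2 - 2)/(9*s^3 - 3*s^2 + s + 9)
Step 5 gives the fully reduced T(s), with no common factor left to cancel. The denominator's leading coefficient is 9, so divide each of its coefficients by 9 to get the monic form.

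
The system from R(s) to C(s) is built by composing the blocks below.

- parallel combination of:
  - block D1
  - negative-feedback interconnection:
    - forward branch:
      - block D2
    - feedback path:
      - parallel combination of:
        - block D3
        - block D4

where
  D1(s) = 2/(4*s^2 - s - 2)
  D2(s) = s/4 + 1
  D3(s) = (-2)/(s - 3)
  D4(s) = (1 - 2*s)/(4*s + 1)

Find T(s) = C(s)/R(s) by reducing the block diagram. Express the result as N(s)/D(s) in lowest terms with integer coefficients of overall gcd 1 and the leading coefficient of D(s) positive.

Answer: (-16*s^5 - 16*s^4 + 205*s^3 - 3*s^2 + 40)/(8*s^5 - 30*s^4 + 215*s^3 + 89*s^2 - 138*s - 64)

Working:
1. add D3, D4 (parallel): (-2*s^2 - s - 5)/(4*s^2 - 11*s - 3)
2. apply the feedback formula to D2, (D3+D4): (-4*s^3 - 5*s^2 + 47*s + 12)/(2*s^3 - 7*s^2 + 53*s + 32)
3. reduce the parallel group D1, [D2/(1+D2*(D3+D4))], giving the overall T(s)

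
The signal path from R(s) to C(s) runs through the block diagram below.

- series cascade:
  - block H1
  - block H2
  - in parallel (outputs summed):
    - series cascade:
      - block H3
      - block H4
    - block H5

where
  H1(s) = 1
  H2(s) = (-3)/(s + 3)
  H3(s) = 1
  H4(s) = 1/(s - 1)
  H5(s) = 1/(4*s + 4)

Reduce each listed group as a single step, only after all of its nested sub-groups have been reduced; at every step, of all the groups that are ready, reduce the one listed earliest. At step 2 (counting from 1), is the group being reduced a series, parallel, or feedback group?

Step 1. multiply H3, H4 (series)
Step 2. sum the parallel branches (H3*H4), H5
Step 3. series reduction of H1, H2, ((H3*H4)+H5)
At step 2 the group reduced is parallel.

Therefore the answer is parallel.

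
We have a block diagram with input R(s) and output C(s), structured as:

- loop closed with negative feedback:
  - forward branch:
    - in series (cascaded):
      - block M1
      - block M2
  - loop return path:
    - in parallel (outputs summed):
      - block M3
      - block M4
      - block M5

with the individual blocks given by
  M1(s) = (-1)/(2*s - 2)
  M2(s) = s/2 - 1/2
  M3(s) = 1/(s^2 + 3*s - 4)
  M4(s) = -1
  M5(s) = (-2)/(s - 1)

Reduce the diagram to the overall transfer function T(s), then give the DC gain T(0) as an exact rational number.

Reducing step by step:

1. multiply M1, M2 (series): (-1)/4
2. parallel reduction of M3, M4, M5: (-s^2 - 5*s - 3)/(s^2 + 3*s - 4)
3. close the feedback loop around (M1*M2), (M3+M4+M5): (-s^2 - 3*s + 4)/(5*s^2 + 17*s - 13)
That last expression is T(s); at s = 0 only the constant terms survive, so T(0) = 4/(-13) = -4/13.

Answer: -4/13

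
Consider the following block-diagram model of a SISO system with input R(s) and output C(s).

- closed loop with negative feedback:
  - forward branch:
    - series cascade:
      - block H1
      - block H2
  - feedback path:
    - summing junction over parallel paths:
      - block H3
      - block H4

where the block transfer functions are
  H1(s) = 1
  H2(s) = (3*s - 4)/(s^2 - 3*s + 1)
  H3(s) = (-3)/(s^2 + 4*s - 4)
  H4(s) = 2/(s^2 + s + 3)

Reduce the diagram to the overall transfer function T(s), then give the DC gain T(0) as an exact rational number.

Reducing step by step:

Step 1 - cascade H1, H2, giving (3*s - 4)/(s^2 - 3*s + 1)
Step 2 - combine H3, H4 in parallel, giving (-s^2 + 5*s - 17)/(s^4 + 5*s^3 + 3*s^2 + 8*s - 12)
Step 3 - feedback reduction of (H1*H2), (H3+H4), giving (3*s^5 + 11*s^4 - 11*s^3 + 12*s^2 - 68*s + 48)/(s^6 + 2*s^5 - 11*s^4 + s^3 - 14*s^2 - 27*s + 56)
Step 3 gives the overall T(s). Then T(0) = 48/56 = 6/7.

Answer: 6/7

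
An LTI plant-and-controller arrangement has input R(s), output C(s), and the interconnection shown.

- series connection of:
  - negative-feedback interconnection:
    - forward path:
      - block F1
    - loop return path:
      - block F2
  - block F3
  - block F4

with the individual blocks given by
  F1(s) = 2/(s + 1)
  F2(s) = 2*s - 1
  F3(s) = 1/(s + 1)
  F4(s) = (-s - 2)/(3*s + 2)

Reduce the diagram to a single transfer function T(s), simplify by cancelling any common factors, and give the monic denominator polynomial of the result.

Step 1. close the feedback loop around F1, F2 gives 2/(5*s - 1)
Step 2. reduce the series chain [F1/(1+F1*F2)], F3, F4 gives (-2*s - 4)/(15*s^3 + 22*s^2 + 5*s - 2)
The result of step 2 is T(s) in lowest terms. Its denominator has leading coefficient 15; dividing the denominator through by 15 makes it monic.

Final answer: s^3 + 22*s^2/15 + s/3 - 2/15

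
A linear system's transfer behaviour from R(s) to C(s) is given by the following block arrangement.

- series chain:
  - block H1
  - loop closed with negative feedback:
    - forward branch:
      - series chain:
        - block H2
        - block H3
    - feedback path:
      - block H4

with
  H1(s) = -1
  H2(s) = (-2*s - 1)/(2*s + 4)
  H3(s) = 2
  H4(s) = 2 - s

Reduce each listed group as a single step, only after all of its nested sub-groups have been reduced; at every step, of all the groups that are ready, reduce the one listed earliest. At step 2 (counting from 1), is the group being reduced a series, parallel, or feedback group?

Step 1. reduce the series chain H2, H3
Step 2. close the feedback loop around (H2*H3), H4
Step 3. cascade H1, [(H2*H3)/(1+(H2*H3)*H4)]
At step 2 the group reduced is feedback.

Final answer: feedback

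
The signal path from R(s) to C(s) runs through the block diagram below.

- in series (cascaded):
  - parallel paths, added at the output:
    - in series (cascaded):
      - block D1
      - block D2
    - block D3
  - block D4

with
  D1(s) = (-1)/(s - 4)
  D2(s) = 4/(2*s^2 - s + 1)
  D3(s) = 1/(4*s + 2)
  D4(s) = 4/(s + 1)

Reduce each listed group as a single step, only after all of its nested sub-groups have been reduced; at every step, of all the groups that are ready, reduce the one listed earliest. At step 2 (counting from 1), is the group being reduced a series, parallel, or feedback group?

The answer is parallel.

Reasoning:
1. combine D1, D2 in series
2. parallel reduction of (D1*D2), D3
3. combine ((D1*D2)+D3), D4 in series
The group at step 2 is a parallel group.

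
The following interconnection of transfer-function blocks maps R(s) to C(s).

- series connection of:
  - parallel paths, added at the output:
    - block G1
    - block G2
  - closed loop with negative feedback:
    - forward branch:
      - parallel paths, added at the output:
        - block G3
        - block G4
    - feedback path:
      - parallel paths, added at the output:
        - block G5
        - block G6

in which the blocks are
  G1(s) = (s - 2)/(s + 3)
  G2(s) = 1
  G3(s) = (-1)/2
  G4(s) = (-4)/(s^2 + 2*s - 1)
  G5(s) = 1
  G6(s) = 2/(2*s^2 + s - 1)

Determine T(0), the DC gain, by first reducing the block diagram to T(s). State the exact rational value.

(1) reduce the parallel group G1, G2 = (2*s + 1)/(s + 3)
(2) sum the parallel branches G3, G4 = (-s^2 - 2*s - 7)/(2*s^2 + 4*s - 2)
(3) parallel reduction of G5, G6 = (2*s^2 + s + 1)/(2*s^2 + s - 1)
(4) close the feedback loop around (G3+G4), (G5+G6) = (-2*s^4 - 5*s^3 - 15*s^2 - 5*s + 7)/(2*s^4 + 5*s^3 - 19*s^2 - 15*s - 5)
(5) reduce the series chain (G1+G2), [(G3+G4)/(1+(G3+G4)*(G5+G6))] = (-4*s^5 - 12*s^4 - 35*s^3 - 25*s^2 + 9*s + 7)/(2*s^5 + 11*s^4 - 4*s^3 - 72*s^2 - 50*s - 15)
Evaluating the step-5 result (the overall T(s)) at s = 0 gives T(0) = 7/(-15) = -7/15.

Hence the answer: -7/15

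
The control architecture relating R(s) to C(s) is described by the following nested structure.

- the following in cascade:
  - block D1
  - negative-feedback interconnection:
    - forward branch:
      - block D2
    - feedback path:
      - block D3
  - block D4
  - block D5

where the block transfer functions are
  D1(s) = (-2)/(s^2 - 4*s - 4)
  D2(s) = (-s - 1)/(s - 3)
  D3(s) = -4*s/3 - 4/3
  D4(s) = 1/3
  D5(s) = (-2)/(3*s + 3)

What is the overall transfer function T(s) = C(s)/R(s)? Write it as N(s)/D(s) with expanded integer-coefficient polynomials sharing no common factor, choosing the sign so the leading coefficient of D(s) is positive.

Reducing step by step:

1. collapse the loop (D2 forward, D3 return) -> (-3*s - 3)/(4*s^2 + 11*s - 5)
2. multiply D1, [D2/(1+D2*D3)], D4, D5 (series); the result is T(s) itself (integer coefficients, no common factor, positive leading denominator coefficient)

Answer: (-4)/(12*s^4 - 15*s^3 - 195*s^2 - 72*s + 60)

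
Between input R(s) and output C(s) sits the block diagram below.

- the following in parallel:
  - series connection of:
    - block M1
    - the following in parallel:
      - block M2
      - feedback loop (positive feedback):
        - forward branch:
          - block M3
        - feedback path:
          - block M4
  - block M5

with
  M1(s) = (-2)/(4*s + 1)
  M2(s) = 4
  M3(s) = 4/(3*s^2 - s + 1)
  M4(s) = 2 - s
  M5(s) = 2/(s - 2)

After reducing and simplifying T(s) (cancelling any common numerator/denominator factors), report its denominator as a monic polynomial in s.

[1] apply the feedback formula to M3, M4, giving 4/(3*s^2 + 3*s - 7)
[2] parallel reduction of M2, [M3/(1-M3*M4)], giving (12*s^2 + 12*s - 24)/(3*s^2 + 3*s - 7)
[3] series reduction of M1, (M2+[M3/(1-M3*M4)]), giving (-24*s^2 - 24*s + 48)/(12*s^3 + 15*s^2 - 25*s - 7)
[4] add (M1*(M2+[M3/(1-M3*M4)])), M5 (parallel), giving (54*s^2 + 46*s - 110)/(12*s^4 - 9*s^3 - 55*s^2 + 43*s + 14)
T(s) is the step-4 result (common factors already cancelled). Leading coefficient of the denominator: 12. Divide through by 12 for the monic polynomial.

Hence the answer: s^4 - 3*s^3/4 - 55*s^2/12 + 43*s/12 + 7/6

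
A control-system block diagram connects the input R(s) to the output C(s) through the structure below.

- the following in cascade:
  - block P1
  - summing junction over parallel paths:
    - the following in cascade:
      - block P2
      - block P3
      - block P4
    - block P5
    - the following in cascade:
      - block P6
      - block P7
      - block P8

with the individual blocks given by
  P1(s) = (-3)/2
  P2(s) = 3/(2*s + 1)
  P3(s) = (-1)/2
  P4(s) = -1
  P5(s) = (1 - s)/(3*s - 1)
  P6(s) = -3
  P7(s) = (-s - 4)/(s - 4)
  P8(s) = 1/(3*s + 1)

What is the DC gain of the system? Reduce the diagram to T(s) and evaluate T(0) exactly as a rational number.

Step 1: cascade P2, P3, P4: 3/(4*s + 2)
Step 2: reduce the series chain P6, P7, P8: (3*s + 12)/(3*s^2 - 11*s - 4)
Step 3: reduce the parallel group (P2*P3*P4), P5, (P6*P7*P8): (-12*s^4 + 113*s^3 + 42*s^2 - 15*s - 20)/(36*s^4 - 126*s^3 - 76*s^2 + 14*s + 8)
Step 4: series reduction of P1, ((P2*P3*P4)+P5+(P6*P7*P8)): (36*s^4 - 339*s^3 - 126*s^2 + 45*s + 60)/(72*s^4 - 252*s^3 - 152*s^2 + 28*s + 16)
DC gain: substitute s = 0 into T(s) from step 4: T(0) = 60/16 = 15/4.

Therefore the answer is 15/4.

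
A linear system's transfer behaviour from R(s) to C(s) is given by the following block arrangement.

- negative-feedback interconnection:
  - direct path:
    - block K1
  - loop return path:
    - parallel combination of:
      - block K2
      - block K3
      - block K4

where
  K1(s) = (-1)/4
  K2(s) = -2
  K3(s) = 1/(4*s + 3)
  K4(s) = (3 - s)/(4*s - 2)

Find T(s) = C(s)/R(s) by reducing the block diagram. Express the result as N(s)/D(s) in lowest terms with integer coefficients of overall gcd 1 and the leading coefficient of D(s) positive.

First reduce the diagram to T(s).

[1] combine K2, K3, K4 in parallel -> (-36*s^2 + 5*s + 19)/(16*s^2 + 4*s - 6)
[2] collapse the loop (K1 forward, (K2+K3+K4) return); the result is T(s) itself (integer coefficients, no common factor, positive leading denominator coefficient)

Answer: (-16*s^2 - 4*s + 6)/(100*s^2 + 11*s - 43)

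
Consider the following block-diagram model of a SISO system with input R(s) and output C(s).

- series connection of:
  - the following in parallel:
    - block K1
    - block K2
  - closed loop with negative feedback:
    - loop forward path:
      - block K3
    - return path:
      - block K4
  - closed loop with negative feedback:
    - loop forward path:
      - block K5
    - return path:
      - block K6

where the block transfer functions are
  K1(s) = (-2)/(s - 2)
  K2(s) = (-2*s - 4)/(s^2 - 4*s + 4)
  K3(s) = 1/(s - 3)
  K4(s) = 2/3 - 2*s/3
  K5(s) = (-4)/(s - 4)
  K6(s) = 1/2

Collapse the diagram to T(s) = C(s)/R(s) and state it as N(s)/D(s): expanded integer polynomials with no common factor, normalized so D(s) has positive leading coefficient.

Reducing step by step:

Step 1: add K1, K2 (parallel) gives (-4*s)/(s^2 - 4*s + 4)
Step 2: collapse the loop (K3 forward, K4 return) gives 3/(s - 7)
Step 3: apply the feedback formula to K5, K6 gives (-4)/(s - 6)
Step 4: cascade (K1+K2), [K3/(1+K3*K4)], [K5/(1+K5*K6)], which is the overall transfer function T(s) = C(s)/R(s) in lowest terms

Answer: (48*s)/(s^4 - 17*s^3 + 98*s^2 - 220*s + 168)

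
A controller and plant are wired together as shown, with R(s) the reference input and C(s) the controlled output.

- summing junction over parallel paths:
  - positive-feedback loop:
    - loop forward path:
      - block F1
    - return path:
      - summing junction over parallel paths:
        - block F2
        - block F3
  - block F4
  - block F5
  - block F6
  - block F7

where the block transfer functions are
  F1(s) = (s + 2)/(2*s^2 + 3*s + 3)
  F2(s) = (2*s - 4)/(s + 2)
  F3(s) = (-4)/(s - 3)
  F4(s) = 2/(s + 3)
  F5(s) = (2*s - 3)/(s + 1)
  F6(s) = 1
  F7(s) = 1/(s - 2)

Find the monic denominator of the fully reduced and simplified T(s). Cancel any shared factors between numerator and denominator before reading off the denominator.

The answer is s^6 - s^5/2 - 6*s^4 + 8*s^3 - 18*s^2 + 17*s/2 + 39.

Reasoning:
Step 1 - parallel reduction of F2, F3 -> (2*s^2 - 14*s + 4)/(s^2 - s - 6)
Step 2 - feedback reduction of F1, (F2+F3) -> (s^2 - s - 6)/(2*s^3 - 5*s^2 + 8*s - 13)
Step 3 - parallel reduction of [F1/(1-F1*(F2+F3))], F4, F5, F6, F7 -> (6*s^6 - 6*s^5 - 31*s^4 + 92*s^3 - 264*s^2 + 358*s - 107)/(2*s^6 - s^5 - 12*s^4 + 16*s^3 - 36*s^2 + 17*s + 78)
No further cancellation is possible in the step-3 result, so that is T(s). Its denominator becomes monic after dividing by the leading coefficient 2.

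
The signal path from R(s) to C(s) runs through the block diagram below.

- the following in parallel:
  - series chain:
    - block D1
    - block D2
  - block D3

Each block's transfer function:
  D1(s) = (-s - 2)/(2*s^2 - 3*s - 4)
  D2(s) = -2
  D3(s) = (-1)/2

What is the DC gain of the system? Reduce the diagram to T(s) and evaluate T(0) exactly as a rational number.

Step 1. combine D1, D2 in series; result (2*s + 4)/(2*s^2 - 3*s - 4)
Step 2. reduce the parallel group (D1*D2), D3; result (-2*s^2 + 7*s + 12)/(4*s^2 - 6*s - 8)
DC gain: substitute s = 0 into T(s) from step 2: T(0) = 12/(-8) = -3/2.

Answer: -3/2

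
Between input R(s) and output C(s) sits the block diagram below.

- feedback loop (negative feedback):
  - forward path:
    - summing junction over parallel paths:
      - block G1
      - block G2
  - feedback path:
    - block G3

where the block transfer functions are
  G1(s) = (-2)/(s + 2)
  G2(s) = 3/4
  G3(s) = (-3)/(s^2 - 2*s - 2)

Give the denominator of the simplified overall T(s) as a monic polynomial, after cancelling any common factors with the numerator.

1. combine G1, G2 in parallel gives (3*s - 2)/(4*s + 8)
2. close the feedback loop around (G1+G2), G3 gives (3*s^3 - 8*s^2 - 2*s + 4)/(4*s^3 - 33*s - 10)
That last expression is T(s), already simplified. Scaling its denominator by 1/4 (the reciprocal of the leading coefficient) yields the monic denominator.

Answer: s^3 - 33*s/4 - 5/2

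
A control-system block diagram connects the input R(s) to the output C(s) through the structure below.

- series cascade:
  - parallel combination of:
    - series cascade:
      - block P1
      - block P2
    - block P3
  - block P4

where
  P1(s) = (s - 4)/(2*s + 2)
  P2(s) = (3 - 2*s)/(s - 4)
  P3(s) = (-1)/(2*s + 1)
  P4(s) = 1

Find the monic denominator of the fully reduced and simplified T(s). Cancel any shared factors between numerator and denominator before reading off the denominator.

Answer: s^2 + 3*s/2 + 1/2

Working:
[1] combine P1, P2 in series gives (3 - 2*s)/(2*s + 2)
[2] sum the parallel branches (P1*P2), P3 gives (-4*s^2 + 2*s + 1)/(4*s^2 + 6*s + 2)
[3] cascade ((P1*P2)+P3), P4 gives (-4*s^2 + 2*s + 1)/(4*s^2 + 6*s + 2)
That last expression is T(s), already simplified. Scaling its denominator by 1/4 (the reciprocal of the leading coefficient) yields the monic denominator.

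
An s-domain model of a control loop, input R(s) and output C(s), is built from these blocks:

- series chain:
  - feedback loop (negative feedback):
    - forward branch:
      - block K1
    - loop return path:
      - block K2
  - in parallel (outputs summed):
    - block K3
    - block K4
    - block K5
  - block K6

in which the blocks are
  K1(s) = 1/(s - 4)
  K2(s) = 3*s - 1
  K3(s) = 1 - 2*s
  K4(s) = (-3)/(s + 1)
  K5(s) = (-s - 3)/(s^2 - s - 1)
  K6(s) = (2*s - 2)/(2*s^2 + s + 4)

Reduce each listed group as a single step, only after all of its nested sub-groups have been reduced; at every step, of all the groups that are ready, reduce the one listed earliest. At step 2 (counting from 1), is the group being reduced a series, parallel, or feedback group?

1. reduce the feedback loop with forward K1 and return K2
2. parallel reduction of K3, K4, K5
3. series reduction of [K1/(1+K1*K2)], (K3+K4+K5), K6
Step 2: parallel.

Final answer: parallel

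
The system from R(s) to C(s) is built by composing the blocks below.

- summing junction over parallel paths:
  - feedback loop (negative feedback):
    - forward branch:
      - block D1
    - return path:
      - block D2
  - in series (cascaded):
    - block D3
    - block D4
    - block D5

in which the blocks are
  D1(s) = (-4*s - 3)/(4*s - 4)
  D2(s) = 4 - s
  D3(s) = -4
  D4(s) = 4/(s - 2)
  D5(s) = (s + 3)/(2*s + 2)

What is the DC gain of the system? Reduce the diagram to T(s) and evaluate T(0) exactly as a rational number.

Reducing step by step:

[1] collapse the loop (D1 forward, D2 return); result (-4*s - 3)/(4*s^2 - 9*s - 16)
[2] multiply D3, D4, D5 (series); result (-8*s - 24)/(s^2 - s - 2)
[3] reduce the parallel group [D1/(1+D1*D2)], (D3*D4*D5); result (-36*s^3 - 23*s^2 + 355*s + 390)/(4*s^4 - 13*s^3 - 15*s^2 + 34*s + 32)
Step 3 gives the overall T(s). Then T(0) = 390/32 = 195/16.

Answer: 195/16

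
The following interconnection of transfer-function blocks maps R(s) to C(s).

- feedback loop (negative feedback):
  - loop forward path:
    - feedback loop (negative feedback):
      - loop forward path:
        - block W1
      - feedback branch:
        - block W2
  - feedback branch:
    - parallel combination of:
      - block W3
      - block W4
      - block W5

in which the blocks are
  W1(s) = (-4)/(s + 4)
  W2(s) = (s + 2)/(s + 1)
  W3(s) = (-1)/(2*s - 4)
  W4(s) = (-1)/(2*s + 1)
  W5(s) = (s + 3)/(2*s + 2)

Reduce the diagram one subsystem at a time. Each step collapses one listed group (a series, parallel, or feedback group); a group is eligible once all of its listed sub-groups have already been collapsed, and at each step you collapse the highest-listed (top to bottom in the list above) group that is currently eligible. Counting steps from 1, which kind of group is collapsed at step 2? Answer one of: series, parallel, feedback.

Answer: parallel

Working:
1. reduce the feedback loop with forward W1 and return W2
2. reduce the parallel group W3, W4, W5
3. feedback reduction of [W1/(1+W1*W2)], (W3+W4+W5)
The group at step 2 is a parallel group.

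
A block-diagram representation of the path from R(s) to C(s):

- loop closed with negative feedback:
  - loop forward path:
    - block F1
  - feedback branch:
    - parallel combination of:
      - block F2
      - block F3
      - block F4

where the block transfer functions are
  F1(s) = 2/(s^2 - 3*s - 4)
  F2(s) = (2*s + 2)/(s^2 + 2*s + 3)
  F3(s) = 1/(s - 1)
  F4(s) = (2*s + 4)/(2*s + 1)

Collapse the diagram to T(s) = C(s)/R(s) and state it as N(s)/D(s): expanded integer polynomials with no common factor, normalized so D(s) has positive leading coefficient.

The answer is (4*s^4 + 6*s^3 + 6*s^2 - 10*s - 6)/(2*s^6 - 3*s^5 - 10*s^4 - 2*s^3 + 26*s^2 + 33*s - 10).

Reasoning:
Step 1 - combine F2, F3, F4 in parallel: (2*s^4 + 12*s^3 + 13*s^2 + 2*s - 11)/(2*s^4 + 3*s^3 + 3*s^2 - 5*s - 3)
Step 2 - apply the feedback formula to F1, (F2+F3+F4): this yields T(s), and no further normalization is needed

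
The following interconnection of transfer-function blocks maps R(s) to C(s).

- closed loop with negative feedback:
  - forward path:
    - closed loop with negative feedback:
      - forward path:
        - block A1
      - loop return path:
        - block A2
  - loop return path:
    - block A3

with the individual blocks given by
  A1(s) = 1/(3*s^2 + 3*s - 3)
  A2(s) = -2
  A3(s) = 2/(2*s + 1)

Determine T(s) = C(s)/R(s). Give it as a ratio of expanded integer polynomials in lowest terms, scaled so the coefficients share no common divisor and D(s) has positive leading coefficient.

Answer: (2*s + 1)/(6*s^3 + 9*s^2 - 7*s - 3)

Working:
Step 1: feedback reduction of A1, A2 -> 1/(3*s^2 + 3*s - 5)
Step 2: apply the feedback formula to [A1/(1+A1*A2)], A3: this yields T(s), and no further normalization is needed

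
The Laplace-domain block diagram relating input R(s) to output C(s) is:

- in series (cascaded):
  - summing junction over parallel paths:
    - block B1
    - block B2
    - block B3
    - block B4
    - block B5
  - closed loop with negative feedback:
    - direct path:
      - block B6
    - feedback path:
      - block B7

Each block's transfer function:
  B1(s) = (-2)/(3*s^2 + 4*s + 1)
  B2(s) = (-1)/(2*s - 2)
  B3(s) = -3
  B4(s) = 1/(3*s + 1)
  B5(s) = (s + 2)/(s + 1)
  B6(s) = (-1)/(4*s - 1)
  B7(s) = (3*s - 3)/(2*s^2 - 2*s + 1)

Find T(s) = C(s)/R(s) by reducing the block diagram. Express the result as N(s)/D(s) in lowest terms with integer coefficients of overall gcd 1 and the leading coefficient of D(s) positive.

Step 1. add B1, B2, B3, B4, B5 (parallel): (-12*s^3 + s^2 + 3)/(6*s^3 + 2*s^2 - 6*s - 2)
Step 2. feedback reduction of B6, B7: (-2*s^2 + 2*s - 1)/(8*s^3 - 10*s^2 + 3*s + 2)
Step 3. combine (B1+B2+B3+B4+B5), [B6/(1+B6*B7)] in series, giving the overall T(s)

Final answer: (24*s^5 - 26*s^4 + 14*s^3 - 7*s^2 + 6*s - 3)/(48*s^6 - 44*s^5 - 50*s^4 + 62*s^3 + 6*s^2 - 18*s - 4)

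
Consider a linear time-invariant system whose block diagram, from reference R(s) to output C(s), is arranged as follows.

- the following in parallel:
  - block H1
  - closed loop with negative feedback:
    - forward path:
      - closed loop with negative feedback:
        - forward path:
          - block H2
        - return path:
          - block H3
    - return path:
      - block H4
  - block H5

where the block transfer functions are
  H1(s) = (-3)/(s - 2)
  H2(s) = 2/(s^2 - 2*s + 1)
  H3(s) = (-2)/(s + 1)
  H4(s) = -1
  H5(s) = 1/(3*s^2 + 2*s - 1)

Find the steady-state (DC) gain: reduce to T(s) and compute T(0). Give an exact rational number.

Step 1: reduce the feedback loop with forward H2 and return H3; result (2*s + 2)/(s^3 - s^2 - s - 3)
Step 2: apply the feedback formula to [H2/(1+H2*H3)], H4; result (2*s + 2)/(s^3 - s^2 - 3*s - 5)
Step 3: combine H1, [[H2/(1+H2*H3)]/(1+[H2/(1+H2*H3)]*H4)], H5 in parallel; result (-9*s^5 + 10*s^4 + 31*s^3 + 41*s^2 + 16*s - 1)/(3*s^6 - 7*s^5 - 10*s^4 + 4*s^3 + 33*s^2 + 19*s - 10)
Evaluating the step-3 result (the overall T(s)) at s = 0 gives T(0) = -1/(-10) = 1/10.

Final answer: 1/10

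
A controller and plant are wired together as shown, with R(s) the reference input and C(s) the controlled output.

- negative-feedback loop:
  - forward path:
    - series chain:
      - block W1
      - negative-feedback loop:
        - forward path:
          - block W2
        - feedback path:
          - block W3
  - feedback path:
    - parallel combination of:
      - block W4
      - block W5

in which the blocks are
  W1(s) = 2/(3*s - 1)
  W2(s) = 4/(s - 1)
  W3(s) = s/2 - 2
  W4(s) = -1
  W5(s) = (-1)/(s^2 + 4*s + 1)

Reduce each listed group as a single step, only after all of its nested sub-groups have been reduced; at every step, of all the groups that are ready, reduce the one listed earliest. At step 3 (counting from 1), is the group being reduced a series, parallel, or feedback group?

Reducing step by step:

1. close the feedback loop around W2, W3
2. multiply W1, [W2/(1+W2*W3)] (series)
3. reduce the parallel group W4, W5
4. apply the feedback formula to (W1*[W2/(1+W2*W3)]), (W4+W5)
The group at step 3 is a parallel group.

Answer: parallel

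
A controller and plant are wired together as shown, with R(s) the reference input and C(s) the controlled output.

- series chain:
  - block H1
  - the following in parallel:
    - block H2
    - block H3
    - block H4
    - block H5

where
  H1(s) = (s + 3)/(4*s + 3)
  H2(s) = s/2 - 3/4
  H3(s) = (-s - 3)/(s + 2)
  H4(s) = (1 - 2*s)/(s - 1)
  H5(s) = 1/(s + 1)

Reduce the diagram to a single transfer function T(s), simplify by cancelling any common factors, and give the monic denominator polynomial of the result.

First reduce the diagram to T(s).

Step 1: sum the parallel branches H2, H3, H4, H5: (2*s^4 - 11*s^3 - 36*s^2 + 3*s + 18)/(4*s^3 + 8*s^2 - 4*s - 8)
Step 2: cascade H1, (H2+H3+H4+H5): (2*s^5 - 5*s^4 - 69*s^3 - 105*s^2 + 27*s + 54)/(16*s^4 + 44*s^3 + 8*s^2 - 44*s - 24)
The result of step 2 is T(s) in lowest terms. Its denominator has leading coefficient 16; dividing the denominator through by 16 makes it monic.

Answer: s^4 + 11*s^3/4 + s^2/2 - 11*s/4 - 3/2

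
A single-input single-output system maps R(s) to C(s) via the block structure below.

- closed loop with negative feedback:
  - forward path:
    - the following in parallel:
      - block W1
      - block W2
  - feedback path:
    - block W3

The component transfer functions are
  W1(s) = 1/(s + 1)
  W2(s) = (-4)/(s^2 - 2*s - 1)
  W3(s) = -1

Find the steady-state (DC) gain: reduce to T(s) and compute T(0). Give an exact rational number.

First reduce the diagram to T(s).

1. add W1, W2 (parallel) gives (s^2 - 6*s - 5)/(s^3 - s^2 - 3*s - 1)
2. reduce the feedback loop with forward (W1+W2) and return W3 gives (s^2 - 6*s - 5)/(s^3 - 2*s^2 + 3*s + 4)
The step-2 result is T(s). Setting s = 0: T(0) = -5/4.

Answer: -5/4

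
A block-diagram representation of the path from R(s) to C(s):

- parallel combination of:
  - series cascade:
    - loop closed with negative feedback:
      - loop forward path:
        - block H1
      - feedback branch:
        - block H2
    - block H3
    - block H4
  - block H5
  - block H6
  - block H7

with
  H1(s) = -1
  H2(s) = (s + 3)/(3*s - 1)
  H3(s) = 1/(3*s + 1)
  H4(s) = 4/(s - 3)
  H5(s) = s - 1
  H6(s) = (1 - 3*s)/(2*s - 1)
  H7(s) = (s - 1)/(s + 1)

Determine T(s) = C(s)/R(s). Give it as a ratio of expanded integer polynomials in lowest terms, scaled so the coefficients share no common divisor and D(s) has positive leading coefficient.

First reduce the diagram to T(s).

1. reduce the feedback loop with forward H1 and return H2 -> (1 - 3*s)/(2*s - 4)
2. series reduction of [H1/(1+H1*H2)], H3, H4 -> (2 - 6*s)/(3*s^3 - 14*s^2 + 13*s + 6)
3. combine ([H1/(1+H1*H2)]*H3*H4), H5, H6, H7 in parallel; the result is T(s) itself (integer coefficients, no common factor, positive leading denominator coefficient)

Answer: (6*s^6 - 34*s^5 + 33*s^4 + 81*s^3 - 147*s^2 + 5*s + 16)/(6*s^5 - 25*s^4 + 9*s^3 + 39*s^2 - 7*s - 6)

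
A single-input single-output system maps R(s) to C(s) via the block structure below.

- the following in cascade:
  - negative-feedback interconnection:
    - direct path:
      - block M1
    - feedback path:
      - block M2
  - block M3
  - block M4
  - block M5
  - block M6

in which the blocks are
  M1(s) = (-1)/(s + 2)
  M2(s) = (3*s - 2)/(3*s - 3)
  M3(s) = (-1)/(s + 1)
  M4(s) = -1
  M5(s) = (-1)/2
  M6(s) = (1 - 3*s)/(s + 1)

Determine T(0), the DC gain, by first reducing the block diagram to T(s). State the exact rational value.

First reduce the diagram to T(s).

Step 1. feedback reduction of M1, M2, giving (3 - 3*s)/(3*s^2 - 4)
Step 2. combine [M1/(1+M1*M2)], M3, M4, M5, M6 in series, giving (-9*s^2 + 12*s - 3)/(6*s^4 + 12*s^3 - 2*s^2 - 16*s - 8)
Evaluating the step-2 result (the overall T(s)) at s = 0 gives T(0) = -3/(-8) = 3/8.

Answer: 3/8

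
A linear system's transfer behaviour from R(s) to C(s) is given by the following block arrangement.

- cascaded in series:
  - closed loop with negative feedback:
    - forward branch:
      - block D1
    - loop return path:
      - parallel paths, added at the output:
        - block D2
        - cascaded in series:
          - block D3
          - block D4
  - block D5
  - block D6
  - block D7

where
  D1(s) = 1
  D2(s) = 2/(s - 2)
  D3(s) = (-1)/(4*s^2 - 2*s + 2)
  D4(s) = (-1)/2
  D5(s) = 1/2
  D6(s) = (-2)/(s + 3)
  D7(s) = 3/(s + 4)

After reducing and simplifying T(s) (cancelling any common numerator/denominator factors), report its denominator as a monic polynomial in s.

1. multiply D3, D4 (series) = 1/(8*s^2 - 4*s + 4)
2. reduce the parallel group D2, (D3*D4) = (16*s^2 - 7*s + 6)/(8*s^3 - 20*s^2 + 12*s - 8)
3. apply the feedback formula to D1, (D2+(D3*D4)) = (8*s^3 - 20*s^2 + 12*s - 8)/(8*s^3 - 4*s^2 + 5*s - 2)
4. cascade [D1/(1+D1*(D2+(D3*D4)))], D5, D6, D7 = (-24*s^3 + 60*s^2 - 36*s + 24)/(8*s^5 + 52*s^4 + 73*s^3 - 15*s^2 + 46*s - 24)
That last expression is T(s), already simplified. Scaling its denominator by 1/8 (the reciprocal of the leading coefficient) yields the monic denominator.

Hence the answer: s^5 + 13*s^4/2 + 73*s^3/8 - 15*s^2/8 + 23*s/4 - 3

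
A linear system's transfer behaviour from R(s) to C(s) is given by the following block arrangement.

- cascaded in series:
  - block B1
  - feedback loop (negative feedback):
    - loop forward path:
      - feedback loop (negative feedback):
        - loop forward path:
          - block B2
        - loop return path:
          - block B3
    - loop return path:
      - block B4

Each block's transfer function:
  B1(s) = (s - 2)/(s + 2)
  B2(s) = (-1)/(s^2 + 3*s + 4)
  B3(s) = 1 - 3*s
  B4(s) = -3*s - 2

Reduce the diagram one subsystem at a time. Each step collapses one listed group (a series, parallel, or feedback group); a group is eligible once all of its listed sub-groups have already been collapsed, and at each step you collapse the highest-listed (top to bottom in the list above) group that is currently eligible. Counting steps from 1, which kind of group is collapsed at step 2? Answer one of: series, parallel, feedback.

Answer: feedback

Working:
1. apply the feedback formula to B2, B3
2. apply the feedback formula to [B2/(1+B2*B3)], B4
3. reduce the series chain B1, [[B2/(1+B2*B3)]/(1+[B2/(1+B2*B3)]*B4)]
At step 2 the group reduced is feedback.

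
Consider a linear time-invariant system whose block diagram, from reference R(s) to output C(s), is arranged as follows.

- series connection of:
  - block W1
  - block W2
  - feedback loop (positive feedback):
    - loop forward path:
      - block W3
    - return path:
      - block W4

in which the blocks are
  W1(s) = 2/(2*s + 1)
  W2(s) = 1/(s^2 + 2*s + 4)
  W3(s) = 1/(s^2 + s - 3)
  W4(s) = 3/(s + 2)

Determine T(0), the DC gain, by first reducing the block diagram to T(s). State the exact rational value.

Answer: -1/9

Working:
Step 1. feedback reduction of W3, W4: (s + 2)/(s^3 + 3*s^2 - s - 9)
Step 2. multiply W1, W2, [W3/(1-W3*W4)] (series): (2*s + 4)/(2*s^6 + 11*s^5 + 23*s^4 + 11*s^3 - 43*s^2 - 94*s - 36)
That last expression is T(s); at s = 0 only the constant terms survive, so T(0) = 4/(-36) = -1/9.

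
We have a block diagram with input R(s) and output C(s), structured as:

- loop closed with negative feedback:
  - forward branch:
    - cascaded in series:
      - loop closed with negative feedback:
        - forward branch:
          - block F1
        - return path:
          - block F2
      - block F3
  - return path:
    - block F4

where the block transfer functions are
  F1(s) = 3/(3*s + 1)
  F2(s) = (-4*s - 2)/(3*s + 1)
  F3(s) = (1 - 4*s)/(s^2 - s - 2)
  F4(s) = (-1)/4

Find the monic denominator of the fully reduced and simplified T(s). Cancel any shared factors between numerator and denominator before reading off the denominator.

[1] apply the feedback formula to F1, F2 gives (9*s + 3)/(9*s^2 - 6*s - 5)
[2] series reduction of [F1/(1+F1*F2)], F3 gives (-36*s^2 - 3*s + 3)/(9*s^4 - 15*s^3 - 17*s^2 + 17*s + 10)
[3] reduce the feedback loop with forward ([F1/(1+F1*F2)]*F3) and return F4 gives (-144*s^2 - 12*s + 12)/(36*s^4 - 60*s^3 - 32*s^2 + 71*s + 37)
No further cancellation is possible in the step-3 result, so that is T(s). Its denominator becomes monic after dividing by the leading coefficient 36.

Hence the answer: s^4 - 5*s^3/3 - 8*s^2/9 + 71*s/36 + 37/36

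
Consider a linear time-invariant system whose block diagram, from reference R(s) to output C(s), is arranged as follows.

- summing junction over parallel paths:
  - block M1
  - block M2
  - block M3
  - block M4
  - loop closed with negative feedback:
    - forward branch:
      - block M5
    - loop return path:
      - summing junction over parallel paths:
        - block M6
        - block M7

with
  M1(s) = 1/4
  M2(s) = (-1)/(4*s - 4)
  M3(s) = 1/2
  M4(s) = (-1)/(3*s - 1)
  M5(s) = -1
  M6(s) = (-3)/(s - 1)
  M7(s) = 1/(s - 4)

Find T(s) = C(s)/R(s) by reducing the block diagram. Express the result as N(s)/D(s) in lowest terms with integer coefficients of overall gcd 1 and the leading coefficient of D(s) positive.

Answer: (-3*s^4 + 30*s^3 - 130*s^2 + 193*s - 72)/(12*s^4 - 52*s^3 - 32*s^2 + 100*s - 28)

Working:
1. combine M6, M7 in parallel; result (11 - 2*s)/(s^2 - 5*s + 4)
2. collapse the loop (M5 forward, (M6+M7) return); result (-s^2 + 5*s - 4)/(s^2 - 3*s - 7)
3. reduce the parallel group M1, M2, M3, M4, [M5/(1+M5*(M6+M7))]: this yields T(s), and no further normalization is needed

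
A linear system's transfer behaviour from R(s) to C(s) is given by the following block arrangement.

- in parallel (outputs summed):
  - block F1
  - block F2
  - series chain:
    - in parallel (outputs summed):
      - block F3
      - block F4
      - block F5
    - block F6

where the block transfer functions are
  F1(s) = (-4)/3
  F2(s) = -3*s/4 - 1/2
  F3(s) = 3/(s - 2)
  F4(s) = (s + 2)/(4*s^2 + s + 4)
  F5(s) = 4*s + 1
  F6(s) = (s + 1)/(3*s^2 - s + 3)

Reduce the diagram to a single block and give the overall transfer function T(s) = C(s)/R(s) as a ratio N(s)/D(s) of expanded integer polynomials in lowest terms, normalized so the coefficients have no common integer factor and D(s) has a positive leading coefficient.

Answer: (-108*s^6 + 153*s^5 + 229*s^4 - 247*s^3 + 752*s^2 - 416*s + 528)/(144*s^5 - 300*s^4 + 300*s^3 - 564*s^2 + 168*s - 288)

Working:
(1) parallel reduction of F3, F4, F5 gives (16*s^4 - 24*s^3 + 14*s^2 - 27*s)/(4*s^3 - 7*s^2 + 2*s - 8)
(2) combine (F3+F4+F5), F6 in series gives (16*s^5 - 8*s^4 - 10*s^3 - 13*s^2 - 27*s)/(12*s^5 - 25*s^4 + 25*s^3 - 47*s^2 + 14*s - 24)
(3) reduce the parallel group F1, F2, ((F3+F4+F5)*F6), which is the overall transfer function T(s) = C(s)/R(s) in lowest terms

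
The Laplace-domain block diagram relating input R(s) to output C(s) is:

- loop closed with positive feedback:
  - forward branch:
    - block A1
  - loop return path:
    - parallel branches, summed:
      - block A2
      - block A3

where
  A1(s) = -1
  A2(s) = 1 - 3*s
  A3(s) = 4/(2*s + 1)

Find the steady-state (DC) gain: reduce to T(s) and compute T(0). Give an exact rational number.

[1] parallel reduction of A2, A3 -> (-6*s^2 - s + 5)/(2*s + 1)
[2] collapse the loop (A1 forward, (A2+A3) return) -> (2*s + 1)/(6*s^2 - s - 6)
Step 2 gives the overall T(s). Then T(0) = 1/(-6) = -1/6.

Therefore the answer is -1/6.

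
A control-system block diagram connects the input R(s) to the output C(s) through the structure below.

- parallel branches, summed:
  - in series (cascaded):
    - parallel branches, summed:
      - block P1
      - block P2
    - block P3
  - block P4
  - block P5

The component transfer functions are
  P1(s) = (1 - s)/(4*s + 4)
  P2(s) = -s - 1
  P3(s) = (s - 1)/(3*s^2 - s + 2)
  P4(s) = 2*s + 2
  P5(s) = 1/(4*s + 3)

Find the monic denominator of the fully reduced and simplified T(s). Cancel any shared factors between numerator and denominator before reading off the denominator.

(1) add P1, P2 (parallel); result (-4*s^2 - 9*s - 3)/(4*s + 4)
(2) combine (P1+P2), P3 in series; result (-4*s^3 - 5*s^2 + 6*s + 3)/(12*s^3 + 8*s^2 + 4*s + 8)
(3) add ((P1+P2)*P3), P4, P5 (parallel); result (96*s^5 + 216*s^4 + 196*s^3 + 185*s^2 + 170*s + 65)/(48*s^4 + 68*s^3 + 40*s^2 + 44*s + 24)
No further cancellation is possible in the step-3 result, so that is T(s). Its denominator becomes monic after dividing by the leading coefficient 48.

Final answer: s^4 + 17*s^3/12 + 5*s^2/6 + 11*s/12 + 1/2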